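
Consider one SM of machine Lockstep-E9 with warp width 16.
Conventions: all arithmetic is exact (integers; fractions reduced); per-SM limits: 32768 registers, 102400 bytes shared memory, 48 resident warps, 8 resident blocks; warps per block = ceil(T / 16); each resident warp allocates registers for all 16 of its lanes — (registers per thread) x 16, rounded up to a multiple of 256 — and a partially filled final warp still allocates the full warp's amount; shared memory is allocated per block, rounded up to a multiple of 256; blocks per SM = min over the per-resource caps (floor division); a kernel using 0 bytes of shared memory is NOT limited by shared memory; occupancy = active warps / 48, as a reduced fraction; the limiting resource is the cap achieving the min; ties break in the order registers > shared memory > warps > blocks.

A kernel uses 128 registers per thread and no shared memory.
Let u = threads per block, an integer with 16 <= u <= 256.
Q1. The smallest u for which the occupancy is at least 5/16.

Answer: u = 17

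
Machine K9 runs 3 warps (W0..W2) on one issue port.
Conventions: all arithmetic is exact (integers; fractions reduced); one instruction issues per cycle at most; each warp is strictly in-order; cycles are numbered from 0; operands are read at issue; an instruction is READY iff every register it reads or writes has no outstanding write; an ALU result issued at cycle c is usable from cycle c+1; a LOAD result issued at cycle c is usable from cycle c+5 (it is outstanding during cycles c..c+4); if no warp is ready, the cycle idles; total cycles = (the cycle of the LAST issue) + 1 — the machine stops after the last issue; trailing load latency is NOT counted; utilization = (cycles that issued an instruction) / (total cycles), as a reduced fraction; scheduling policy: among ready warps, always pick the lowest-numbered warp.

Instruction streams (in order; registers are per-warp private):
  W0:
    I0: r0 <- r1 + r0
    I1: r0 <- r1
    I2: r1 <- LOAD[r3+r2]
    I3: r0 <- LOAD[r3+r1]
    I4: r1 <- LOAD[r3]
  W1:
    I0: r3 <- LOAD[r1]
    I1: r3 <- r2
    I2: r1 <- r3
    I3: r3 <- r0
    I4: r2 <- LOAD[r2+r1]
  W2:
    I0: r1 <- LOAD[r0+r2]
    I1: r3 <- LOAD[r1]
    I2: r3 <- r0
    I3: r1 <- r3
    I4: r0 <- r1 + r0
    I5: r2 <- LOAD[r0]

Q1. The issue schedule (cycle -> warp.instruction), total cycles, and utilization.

cycle 0: W0.I0
cycle 1: W0.I1
cycle 2: W0.I2
cycle 3: W1.I0
cycle 4: W2.I0
cycle 5: idle
cycle 6: idle
cycle 7: W0.I3
cycle 8: W0.I4
cycle 9: W1.I1
cycle 10: W1.I2
cycle 11: W1.I3
cycle 12: W1.I4
cycle 13: W2.I1
cycle 14: idle
cycle 15: idle
cycle 16: idle
cycle 17: idle
cycle 18: W2.I2
cycle 19: W2.I3
cycle 20: W2.I4
cycle 21: W2.I5

Answer: 22 cycles, utilization 8/11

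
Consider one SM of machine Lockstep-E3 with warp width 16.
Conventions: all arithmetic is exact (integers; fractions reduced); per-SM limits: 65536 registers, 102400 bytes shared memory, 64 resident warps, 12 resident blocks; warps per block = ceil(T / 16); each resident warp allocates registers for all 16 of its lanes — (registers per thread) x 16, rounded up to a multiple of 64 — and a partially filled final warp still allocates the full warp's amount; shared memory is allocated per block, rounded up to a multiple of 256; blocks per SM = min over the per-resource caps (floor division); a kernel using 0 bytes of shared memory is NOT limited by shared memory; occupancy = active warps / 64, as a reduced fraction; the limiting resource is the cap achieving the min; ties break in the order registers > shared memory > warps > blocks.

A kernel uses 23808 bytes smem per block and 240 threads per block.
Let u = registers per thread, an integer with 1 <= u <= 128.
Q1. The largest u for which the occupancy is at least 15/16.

Answer: u = 68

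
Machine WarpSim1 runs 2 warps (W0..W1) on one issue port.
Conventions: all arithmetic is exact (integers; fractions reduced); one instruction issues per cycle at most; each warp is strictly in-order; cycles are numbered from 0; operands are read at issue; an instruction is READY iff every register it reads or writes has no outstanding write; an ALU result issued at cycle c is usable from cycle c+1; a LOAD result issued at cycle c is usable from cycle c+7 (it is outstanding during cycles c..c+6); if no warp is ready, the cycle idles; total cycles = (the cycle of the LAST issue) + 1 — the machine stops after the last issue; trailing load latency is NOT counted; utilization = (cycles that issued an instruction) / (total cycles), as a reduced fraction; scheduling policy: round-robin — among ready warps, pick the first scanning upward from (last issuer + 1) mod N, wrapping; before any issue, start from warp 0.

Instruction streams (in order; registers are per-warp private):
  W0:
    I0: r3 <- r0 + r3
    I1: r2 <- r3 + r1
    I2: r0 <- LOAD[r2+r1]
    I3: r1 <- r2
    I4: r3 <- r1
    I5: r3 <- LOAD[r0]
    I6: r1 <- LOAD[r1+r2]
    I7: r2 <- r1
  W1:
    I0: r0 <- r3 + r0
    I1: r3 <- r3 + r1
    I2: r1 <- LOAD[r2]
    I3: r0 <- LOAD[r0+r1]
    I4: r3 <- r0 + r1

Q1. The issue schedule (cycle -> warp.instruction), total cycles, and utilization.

cycle 0: W0.I0
cycle 1: W1.I0
cycle 2: W0.I1
cycle 3: W1.I1
cycle 4: W0.I2
cycle 5: W1.I2
cycle 6: W0.I3
cycle 7: W0.I4
cycle 8: idle
cycle 9: idle
cycle 10: idle
cycle 11: W0.I5
cycle 12: W1.I3
cycle 13: W0.I6
cycle 14: idle
cycle 15: idle
cycle 16: idle
cycle 17: idle
cycle 18: idle
cycle 19: W1.I4
cycle 20: W0.I7

Answer: 21 cycles, utilization 13/21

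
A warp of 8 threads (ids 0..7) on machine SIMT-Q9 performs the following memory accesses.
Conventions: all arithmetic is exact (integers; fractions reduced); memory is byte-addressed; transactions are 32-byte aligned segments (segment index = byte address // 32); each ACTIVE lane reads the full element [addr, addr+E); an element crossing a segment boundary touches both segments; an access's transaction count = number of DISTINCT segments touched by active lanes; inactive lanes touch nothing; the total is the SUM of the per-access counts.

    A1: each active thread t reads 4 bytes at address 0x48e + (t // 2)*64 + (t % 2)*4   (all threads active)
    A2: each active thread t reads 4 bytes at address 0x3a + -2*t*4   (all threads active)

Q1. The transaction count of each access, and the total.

A1: 4 transactions
A2: 2 transactions

Answer: 4,2; total 6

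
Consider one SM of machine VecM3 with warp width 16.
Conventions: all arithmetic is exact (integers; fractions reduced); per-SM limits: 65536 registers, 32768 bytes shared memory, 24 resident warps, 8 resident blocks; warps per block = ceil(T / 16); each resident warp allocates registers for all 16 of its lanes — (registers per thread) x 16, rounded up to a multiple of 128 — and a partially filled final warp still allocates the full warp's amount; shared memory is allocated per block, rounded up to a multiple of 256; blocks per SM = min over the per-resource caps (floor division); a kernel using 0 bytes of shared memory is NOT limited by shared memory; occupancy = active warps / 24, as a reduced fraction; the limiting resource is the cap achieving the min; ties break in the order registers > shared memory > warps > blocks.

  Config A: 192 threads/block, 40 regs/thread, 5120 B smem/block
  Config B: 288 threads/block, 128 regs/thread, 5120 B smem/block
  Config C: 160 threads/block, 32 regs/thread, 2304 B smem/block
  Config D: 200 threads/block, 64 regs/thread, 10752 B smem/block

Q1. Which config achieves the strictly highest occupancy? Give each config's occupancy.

occupancies: A 1, B 3/4, C 5/6, D 13/24

Answer: A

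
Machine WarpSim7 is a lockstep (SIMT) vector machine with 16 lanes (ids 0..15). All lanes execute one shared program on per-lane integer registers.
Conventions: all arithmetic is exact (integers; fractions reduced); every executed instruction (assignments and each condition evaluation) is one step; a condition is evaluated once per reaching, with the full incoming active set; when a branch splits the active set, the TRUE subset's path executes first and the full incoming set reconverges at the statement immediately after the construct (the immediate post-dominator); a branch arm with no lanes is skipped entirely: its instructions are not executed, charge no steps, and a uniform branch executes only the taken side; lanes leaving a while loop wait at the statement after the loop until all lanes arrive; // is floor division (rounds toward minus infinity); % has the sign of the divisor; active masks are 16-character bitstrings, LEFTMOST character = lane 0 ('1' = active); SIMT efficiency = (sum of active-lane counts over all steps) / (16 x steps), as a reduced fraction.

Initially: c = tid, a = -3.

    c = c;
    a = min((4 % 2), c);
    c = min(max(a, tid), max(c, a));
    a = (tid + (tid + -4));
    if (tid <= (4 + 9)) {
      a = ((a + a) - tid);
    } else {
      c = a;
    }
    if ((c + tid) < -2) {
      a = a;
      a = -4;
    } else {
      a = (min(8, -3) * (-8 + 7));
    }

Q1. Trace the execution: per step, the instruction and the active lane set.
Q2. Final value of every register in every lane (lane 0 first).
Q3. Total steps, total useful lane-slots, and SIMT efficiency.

step 0: c <- c                       1111111111111111
step 1: a <- min((4 % 2), c)         1111111111111111
step 2: c <- min(max(a, tid), max(c, a)) 1111111111111111
step 3: a <- (tid + (tid + -4))      1111111111111111
step 4: eval (tid <= (4 + 9))        1111111111111111
step 5: a <- ((a + a) - tid)         1111111111111100
step 6: c <- a                       0000000000000011
step 7: eval ((c + tid) < -2)        1111111111111111
step 8: a <- (min(8, -3) * (-8 + 7)) 1111111111111111

Answer: 9 steps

c: 0,1,2,3,4,5,6,7,8,9,10,11,12,13,24,26
a: 3,3,3,3,3,3,3,3,3,3,3,3,3,3,3,3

steps = 9; useful = 128; efficiency = 128/144 = 8/9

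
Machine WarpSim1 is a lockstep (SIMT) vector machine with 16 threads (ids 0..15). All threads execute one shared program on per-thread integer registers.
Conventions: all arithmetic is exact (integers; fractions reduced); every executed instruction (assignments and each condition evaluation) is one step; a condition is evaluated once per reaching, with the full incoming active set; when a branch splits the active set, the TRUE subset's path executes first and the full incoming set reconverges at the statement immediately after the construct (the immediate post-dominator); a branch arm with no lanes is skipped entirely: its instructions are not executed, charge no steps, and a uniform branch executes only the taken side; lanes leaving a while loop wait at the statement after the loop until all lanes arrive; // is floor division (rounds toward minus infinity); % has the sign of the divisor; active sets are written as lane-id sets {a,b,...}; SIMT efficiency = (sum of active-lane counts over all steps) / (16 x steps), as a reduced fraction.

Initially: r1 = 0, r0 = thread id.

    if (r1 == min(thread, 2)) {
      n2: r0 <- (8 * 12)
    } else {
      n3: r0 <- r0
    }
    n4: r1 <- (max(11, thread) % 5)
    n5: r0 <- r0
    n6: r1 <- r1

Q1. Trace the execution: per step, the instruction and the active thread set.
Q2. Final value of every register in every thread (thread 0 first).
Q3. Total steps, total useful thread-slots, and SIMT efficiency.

step 0: eval (r1 == min(thread, 2))  {0,1,2,3,4,5,6,7,8,9,10,11,12,13,14,15}
step 1: r0 <- (8 * 12)               {0}
step 2: r0 <- r0                     {1,2,3,4,5,6,7,8,9,10,11,12,13,14,15}
step 3: r1 <- (max(11, thread) % 5)  {0,1,2,3,4,5,6,7,8,9,10,11,12,13,14,15}
step 4: r0 <- r0                     {0,1,2,3,4,5,6,7,8,9,10,11,12,13,14,15}
step 5: r1 <- r1                     {0,1,2,3,4,5,6,7,8,9,10,11,12,13,14,15}

Answer: 6 steps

r1: 1,1,1,1,1,1,1,1,1,1,1,1,2,3,4,0
r0: 96,1,2,3,4,5,6,7,8,9,10,11,12,13,14,15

steps = 6; useful = 80; efficiency = 80/96 = 5/6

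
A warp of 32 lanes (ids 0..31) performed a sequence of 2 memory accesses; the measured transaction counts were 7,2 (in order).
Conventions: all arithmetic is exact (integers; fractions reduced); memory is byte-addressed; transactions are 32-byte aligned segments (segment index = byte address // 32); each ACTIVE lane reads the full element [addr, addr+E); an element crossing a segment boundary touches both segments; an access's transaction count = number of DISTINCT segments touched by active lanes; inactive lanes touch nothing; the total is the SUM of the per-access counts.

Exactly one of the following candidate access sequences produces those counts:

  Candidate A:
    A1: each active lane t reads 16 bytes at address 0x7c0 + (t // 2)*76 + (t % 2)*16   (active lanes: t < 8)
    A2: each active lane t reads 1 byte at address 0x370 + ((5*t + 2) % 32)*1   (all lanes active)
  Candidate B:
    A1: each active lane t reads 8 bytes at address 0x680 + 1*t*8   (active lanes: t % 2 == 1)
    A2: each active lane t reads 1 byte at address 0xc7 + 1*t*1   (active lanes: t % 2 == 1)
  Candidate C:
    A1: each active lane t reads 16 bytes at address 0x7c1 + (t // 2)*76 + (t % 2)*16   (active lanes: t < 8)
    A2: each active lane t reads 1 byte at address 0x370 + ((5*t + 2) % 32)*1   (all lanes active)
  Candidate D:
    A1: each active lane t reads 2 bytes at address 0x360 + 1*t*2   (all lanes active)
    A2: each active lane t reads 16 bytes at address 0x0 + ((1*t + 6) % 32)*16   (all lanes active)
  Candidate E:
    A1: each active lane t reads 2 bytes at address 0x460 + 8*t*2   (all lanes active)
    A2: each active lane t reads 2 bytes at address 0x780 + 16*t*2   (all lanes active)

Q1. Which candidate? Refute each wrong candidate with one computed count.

B: A1 gives 8 transactions, not 7
C: A1 gives 8 transactions, not 7
D: A1 gives 2 transactions, not 7
E: A1 gives 16 transactions, not 7
A: all counts match (7,2)

Answer: A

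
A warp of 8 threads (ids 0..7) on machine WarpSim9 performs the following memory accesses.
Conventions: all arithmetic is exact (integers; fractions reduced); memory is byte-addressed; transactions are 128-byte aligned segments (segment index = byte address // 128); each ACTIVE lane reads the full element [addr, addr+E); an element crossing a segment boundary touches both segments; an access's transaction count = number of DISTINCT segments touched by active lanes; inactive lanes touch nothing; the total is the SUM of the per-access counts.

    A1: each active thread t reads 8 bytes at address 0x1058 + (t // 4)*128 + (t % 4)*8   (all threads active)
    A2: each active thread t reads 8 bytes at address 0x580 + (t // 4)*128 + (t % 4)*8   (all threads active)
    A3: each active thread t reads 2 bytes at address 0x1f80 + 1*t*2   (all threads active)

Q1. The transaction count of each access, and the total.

A1: 2 transactions
A2: 2 transactions
A3: 1 transaction

Answer: 2,2,1; total 5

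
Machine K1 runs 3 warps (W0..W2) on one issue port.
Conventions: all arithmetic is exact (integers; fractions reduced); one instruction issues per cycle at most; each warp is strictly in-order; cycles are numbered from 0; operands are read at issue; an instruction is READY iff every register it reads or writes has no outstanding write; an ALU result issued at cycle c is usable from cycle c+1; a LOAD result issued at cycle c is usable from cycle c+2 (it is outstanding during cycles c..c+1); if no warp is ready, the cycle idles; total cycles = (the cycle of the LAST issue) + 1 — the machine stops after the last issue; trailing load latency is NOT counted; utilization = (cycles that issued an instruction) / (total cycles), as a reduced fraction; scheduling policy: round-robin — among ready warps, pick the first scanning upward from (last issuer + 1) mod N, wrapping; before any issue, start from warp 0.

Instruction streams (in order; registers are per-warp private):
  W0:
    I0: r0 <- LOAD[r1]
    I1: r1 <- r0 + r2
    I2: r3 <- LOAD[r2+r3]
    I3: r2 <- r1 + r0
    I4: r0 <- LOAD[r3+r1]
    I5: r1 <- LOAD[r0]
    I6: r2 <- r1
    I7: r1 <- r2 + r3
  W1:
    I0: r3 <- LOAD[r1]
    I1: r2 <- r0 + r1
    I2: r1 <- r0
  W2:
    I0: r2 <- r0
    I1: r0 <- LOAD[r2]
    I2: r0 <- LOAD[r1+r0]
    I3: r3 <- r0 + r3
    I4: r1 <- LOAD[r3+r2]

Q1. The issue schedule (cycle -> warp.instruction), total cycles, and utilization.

cycle 0: W0.I0
cycle 1: W1.I0
cycle 2: W2.I0
cycle 3: W0.I1
cycle 4: W1.I1
cycle 5: W2.I1
cycle 6: W0.I2
cycle 7: W1.I2
cycle 8: W2.I2
cycle 9: W0.I3
cycle 10: W2.I3
cycle 11: W0.I4
cycle 12: W2.I4
cycle 13: W0.I5
cycle 14: idle
cycle 15: W0.I6
cycle 16: W0.I7

Answer: 17 cycles, utilization 16/17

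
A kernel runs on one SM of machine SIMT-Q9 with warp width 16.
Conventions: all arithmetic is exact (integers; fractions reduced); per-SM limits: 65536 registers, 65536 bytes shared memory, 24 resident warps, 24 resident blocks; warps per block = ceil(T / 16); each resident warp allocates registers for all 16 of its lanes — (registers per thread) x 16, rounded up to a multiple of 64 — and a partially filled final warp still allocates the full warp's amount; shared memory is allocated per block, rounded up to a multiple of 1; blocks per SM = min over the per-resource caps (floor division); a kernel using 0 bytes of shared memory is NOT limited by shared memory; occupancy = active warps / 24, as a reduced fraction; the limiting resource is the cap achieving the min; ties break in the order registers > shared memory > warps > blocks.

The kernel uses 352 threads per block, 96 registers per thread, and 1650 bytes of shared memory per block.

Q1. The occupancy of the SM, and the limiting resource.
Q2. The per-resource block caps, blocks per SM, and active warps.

Answer: occupancy 11/12, limited by registers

registers: 1 block
shared memory: 39 blocks
warps: 1 block
blocks: 24 blocks

Answer: 1 block, 22 active warps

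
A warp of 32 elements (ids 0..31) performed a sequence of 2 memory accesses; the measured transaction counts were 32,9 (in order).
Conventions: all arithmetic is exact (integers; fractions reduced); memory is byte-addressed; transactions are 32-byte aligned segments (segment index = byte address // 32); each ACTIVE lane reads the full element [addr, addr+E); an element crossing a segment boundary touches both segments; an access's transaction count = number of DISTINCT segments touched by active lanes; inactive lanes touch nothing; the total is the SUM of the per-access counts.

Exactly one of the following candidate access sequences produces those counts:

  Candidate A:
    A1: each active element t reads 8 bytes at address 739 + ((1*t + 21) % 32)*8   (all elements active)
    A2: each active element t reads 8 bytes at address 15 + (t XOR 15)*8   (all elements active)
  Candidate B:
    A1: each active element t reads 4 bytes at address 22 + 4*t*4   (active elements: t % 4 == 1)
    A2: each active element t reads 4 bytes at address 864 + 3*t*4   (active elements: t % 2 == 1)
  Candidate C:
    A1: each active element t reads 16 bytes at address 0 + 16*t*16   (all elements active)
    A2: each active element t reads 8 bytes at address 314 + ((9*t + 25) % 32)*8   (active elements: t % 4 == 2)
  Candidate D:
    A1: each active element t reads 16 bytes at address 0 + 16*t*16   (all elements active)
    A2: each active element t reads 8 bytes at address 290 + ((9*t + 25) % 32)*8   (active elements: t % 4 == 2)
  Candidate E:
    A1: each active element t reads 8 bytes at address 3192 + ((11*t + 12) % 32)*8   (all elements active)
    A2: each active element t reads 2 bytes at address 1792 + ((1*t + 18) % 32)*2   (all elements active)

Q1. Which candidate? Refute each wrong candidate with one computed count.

A: A1 gives 9 transactions, not 32
B: A1 gives 8 transactions, not 32
C: A2 gives 8 transactions, not 9
E: A1 gives 9 transactions, not 32
D: all counts match (32,9)

Answer: D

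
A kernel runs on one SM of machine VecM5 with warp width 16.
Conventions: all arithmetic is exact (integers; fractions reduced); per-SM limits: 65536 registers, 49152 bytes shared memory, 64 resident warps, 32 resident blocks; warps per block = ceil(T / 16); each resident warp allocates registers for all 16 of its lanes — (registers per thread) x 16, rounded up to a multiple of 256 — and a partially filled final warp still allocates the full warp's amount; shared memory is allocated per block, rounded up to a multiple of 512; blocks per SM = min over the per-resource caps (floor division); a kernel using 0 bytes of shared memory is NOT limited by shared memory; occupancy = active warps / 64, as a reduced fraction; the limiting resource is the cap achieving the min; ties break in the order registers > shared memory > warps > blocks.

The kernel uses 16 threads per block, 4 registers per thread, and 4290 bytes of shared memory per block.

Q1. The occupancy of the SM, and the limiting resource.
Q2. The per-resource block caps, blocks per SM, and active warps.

Answer: occupancy 5/32, limited by shared memory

registers: 256 blocks
shared memory: 10 blocks
warps: 64 blocks
blocks: 32 blocks

Answer: 10 blocks, 10 active warps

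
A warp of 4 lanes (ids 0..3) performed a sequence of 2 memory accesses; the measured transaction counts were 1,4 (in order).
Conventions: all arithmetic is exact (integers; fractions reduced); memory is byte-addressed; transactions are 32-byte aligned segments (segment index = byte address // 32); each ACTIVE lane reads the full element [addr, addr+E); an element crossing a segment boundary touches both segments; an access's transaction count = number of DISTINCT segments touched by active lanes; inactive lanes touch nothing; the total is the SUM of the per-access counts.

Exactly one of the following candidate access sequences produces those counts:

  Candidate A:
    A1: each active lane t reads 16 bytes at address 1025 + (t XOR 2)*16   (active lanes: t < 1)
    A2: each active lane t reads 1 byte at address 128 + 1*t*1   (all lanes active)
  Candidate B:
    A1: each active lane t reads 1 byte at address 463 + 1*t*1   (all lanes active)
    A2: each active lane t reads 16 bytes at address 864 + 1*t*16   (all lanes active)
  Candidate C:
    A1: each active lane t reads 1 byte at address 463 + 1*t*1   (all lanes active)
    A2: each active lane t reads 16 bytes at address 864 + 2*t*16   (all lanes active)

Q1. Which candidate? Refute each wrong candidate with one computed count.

A: A2 gives 1 transaction, not 4
B: A2 gives 2 transactions, not 4
C: all counts match (1,4)

Answer: C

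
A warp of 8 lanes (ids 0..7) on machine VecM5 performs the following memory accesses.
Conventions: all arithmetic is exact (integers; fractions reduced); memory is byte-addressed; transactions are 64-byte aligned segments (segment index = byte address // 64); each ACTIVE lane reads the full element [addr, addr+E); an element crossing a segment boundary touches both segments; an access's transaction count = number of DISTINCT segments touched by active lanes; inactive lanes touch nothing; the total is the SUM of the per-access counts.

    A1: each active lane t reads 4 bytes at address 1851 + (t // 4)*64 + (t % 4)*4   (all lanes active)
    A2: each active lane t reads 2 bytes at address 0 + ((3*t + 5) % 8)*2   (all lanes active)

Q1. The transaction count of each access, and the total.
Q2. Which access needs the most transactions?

A1: 3 transactions
A2: 1 transaction

Answer: 3,1; total 4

Answer: A1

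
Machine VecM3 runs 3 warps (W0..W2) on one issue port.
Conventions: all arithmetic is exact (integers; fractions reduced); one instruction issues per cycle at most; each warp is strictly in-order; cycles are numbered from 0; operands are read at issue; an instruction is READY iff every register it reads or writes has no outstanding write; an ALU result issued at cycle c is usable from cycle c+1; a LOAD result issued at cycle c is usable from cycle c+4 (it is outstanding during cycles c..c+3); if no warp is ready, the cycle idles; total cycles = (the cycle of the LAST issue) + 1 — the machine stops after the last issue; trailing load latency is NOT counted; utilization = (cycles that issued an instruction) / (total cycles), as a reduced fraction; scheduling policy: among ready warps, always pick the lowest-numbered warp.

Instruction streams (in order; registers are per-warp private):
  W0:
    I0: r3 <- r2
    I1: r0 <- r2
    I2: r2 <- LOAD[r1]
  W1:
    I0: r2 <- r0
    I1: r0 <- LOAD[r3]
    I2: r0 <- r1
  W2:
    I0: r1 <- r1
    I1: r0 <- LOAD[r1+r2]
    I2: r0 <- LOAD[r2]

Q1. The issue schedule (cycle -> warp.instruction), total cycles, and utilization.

cycle 0: W0.I0
cycle 1: W0.I1
cycle 2: W0.I2
cycle 3: W1.I0
cycle 4: W1.I1
cycle 5: W2.I0
cycle 6: W2.I1
cycle 7: idle
cycle 8: W1.I2
cycle 9: idle
cycle 10: W2.I2

Answer: 11 cycles, utilization 9/11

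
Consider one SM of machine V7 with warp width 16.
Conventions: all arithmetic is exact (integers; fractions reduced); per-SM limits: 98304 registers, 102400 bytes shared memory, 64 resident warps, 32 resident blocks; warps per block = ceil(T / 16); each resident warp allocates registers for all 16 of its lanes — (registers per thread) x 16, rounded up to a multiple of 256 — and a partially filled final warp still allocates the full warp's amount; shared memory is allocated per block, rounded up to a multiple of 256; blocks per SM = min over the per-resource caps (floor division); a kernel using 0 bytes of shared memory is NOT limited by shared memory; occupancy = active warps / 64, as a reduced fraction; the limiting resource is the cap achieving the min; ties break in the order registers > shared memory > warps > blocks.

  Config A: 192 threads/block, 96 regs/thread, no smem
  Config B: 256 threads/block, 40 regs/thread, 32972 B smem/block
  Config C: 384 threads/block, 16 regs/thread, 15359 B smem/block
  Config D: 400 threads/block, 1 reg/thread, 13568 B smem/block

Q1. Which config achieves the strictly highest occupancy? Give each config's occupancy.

occupancies: A 15/16, B 3/4, C 3/4, D 25/32

Answer: A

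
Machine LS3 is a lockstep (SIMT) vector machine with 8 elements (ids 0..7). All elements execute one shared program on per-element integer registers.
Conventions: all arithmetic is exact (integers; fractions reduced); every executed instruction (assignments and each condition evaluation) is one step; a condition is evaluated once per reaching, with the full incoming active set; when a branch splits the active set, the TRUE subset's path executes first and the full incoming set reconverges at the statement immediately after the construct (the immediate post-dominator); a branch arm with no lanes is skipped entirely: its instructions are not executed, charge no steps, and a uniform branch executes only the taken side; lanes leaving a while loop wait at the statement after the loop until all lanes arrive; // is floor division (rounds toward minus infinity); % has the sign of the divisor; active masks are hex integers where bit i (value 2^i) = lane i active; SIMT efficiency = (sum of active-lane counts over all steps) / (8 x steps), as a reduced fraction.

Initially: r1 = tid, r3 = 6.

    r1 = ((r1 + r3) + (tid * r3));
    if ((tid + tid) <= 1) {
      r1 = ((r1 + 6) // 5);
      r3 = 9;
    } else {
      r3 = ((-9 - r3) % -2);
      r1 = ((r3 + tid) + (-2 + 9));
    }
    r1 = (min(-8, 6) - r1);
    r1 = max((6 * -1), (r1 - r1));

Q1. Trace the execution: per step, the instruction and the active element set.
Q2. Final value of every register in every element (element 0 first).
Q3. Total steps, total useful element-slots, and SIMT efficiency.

step 0: r1 <- ((r1 + r3) + (tid * r3)) 0xff
step 1: eval ((tid + tid) <= 1)      0xff
step 2: r1 <- ((r1 + 6) // 5)        0x01
step 3: r3 <- 9                      0x01
step 4: r3 <- ((-9 - r3) % -2)       0xfe
step 5: r1 <- ((r3 + tid) + (-2 + 9)) 0xfe
step 6: r1 <- (min(-8, 6) - r1)      0xff
step 7: r1 <- max((6 * -1), (r1 - r1)) 0xff

Answer: 8 steps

r1: 0,0,0,0,0,0,0,0
r3: 9,-1,-1,-1,-1,-1,-1,-1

steps = 8; useful = 48; efficiency = 48/64 = 3/4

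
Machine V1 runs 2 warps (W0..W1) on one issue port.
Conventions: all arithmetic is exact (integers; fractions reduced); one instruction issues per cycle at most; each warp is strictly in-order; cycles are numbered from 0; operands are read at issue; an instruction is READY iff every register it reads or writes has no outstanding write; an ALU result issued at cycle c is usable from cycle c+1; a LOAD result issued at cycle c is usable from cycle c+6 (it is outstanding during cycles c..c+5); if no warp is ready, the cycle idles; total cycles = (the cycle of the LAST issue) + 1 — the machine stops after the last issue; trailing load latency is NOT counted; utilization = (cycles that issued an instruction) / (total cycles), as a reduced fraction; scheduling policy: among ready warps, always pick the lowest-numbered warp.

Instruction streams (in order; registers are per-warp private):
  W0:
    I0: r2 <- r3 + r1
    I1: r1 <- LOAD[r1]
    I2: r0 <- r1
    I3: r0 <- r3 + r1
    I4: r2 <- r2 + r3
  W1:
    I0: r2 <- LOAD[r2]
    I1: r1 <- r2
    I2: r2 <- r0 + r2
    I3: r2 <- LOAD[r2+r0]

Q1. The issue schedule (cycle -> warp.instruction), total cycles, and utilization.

cycle 0: W0.I0
cycle 1: W0.I1
cycle 2: W1.I0
cycle 3: idle
cycle 4: idle
cycle 5: idle
cycle 6: idle
cycle 7: W0.I2
cycle 8: W0.I3
cycle 9: W0.I4
cycle 10: W1.I1
cycle 11: W1.I2
cycle 12: W1.I3

Answer: 13 cycles, utilization 9/13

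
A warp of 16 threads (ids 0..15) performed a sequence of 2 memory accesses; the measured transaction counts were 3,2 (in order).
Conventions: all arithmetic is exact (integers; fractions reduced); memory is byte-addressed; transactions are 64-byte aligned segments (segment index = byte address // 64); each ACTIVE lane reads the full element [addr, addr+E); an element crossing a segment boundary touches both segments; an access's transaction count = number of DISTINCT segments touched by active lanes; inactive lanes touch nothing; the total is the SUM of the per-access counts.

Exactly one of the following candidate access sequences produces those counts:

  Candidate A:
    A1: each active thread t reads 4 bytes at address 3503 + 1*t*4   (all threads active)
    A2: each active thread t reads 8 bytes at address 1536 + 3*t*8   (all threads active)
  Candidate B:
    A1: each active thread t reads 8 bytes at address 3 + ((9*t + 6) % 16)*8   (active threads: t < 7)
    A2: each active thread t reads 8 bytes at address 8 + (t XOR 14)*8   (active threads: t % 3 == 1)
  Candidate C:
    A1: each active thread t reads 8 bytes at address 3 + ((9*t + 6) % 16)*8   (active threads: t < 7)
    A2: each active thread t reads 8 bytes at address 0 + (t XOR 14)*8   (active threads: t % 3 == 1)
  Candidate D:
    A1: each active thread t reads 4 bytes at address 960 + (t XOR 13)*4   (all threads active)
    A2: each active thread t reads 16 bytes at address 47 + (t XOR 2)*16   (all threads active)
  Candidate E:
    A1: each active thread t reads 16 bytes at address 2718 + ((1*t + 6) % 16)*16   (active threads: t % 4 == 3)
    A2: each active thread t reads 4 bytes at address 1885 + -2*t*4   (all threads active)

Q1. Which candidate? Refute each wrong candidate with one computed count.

A: A1 gives 2 transactions, not 3
B: A2 gives 3 transactions, not 2
D: A1 gives 1 transaction, not 3
E: A1 gives 4 transactions, not 3
C: all counts match (3,2)

Answer: C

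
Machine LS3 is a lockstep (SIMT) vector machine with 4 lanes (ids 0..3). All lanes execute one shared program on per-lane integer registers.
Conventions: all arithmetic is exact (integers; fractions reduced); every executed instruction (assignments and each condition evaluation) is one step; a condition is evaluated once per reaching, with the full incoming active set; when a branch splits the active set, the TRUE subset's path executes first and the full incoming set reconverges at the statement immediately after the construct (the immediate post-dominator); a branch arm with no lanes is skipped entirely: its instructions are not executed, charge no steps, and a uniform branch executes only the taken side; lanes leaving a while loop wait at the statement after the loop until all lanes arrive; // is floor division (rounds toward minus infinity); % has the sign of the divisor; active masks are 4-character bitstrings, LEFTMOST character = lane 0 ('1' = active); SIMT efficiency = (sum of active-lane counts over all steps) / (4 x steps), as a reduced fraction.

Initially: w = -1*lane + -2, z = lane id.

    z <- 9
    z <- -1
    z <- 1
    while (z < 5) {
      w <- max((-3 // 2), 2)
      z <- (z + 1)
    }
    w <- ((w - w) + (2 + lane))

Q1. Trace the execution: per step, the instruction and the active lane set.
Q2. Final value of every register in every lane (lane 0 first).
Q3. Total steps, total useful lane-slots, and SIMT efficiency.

step 0: z <- 9                       1111
step 1: z <- -1                      1111
step 2: z <- 1                       1111
step 3: eval (z < 5)                 1111
step 4: w <- max((-3 // 2), 2)       1111
step 5: z <- (z + 1)                 1111
step 6: eval (z < 5)                 1111
step 7: w <- max((-3 // 2), 2)       1111
step 8: z <- (z + 1)                 1111
step 9: eval (z < 5)                 1111
step 10: w <- max((-3 // 2), 2)       1111
step 11: z <- (z + 1)                 1111
step 12: eval (z < 5)                 1111
step 13: w <- max((-3 // 2), 2)       1111
step 14: z <- (z + 1)                 1111
step 15: eval (z < 5)                 1111
step 16: w <- ((w - w) + (2 + lane))  1111

Answer: 17 steps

w: 2,3,4,5
z: 5,5,5,5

steps = 17; useful = 68; efficiency = 68/68 = 1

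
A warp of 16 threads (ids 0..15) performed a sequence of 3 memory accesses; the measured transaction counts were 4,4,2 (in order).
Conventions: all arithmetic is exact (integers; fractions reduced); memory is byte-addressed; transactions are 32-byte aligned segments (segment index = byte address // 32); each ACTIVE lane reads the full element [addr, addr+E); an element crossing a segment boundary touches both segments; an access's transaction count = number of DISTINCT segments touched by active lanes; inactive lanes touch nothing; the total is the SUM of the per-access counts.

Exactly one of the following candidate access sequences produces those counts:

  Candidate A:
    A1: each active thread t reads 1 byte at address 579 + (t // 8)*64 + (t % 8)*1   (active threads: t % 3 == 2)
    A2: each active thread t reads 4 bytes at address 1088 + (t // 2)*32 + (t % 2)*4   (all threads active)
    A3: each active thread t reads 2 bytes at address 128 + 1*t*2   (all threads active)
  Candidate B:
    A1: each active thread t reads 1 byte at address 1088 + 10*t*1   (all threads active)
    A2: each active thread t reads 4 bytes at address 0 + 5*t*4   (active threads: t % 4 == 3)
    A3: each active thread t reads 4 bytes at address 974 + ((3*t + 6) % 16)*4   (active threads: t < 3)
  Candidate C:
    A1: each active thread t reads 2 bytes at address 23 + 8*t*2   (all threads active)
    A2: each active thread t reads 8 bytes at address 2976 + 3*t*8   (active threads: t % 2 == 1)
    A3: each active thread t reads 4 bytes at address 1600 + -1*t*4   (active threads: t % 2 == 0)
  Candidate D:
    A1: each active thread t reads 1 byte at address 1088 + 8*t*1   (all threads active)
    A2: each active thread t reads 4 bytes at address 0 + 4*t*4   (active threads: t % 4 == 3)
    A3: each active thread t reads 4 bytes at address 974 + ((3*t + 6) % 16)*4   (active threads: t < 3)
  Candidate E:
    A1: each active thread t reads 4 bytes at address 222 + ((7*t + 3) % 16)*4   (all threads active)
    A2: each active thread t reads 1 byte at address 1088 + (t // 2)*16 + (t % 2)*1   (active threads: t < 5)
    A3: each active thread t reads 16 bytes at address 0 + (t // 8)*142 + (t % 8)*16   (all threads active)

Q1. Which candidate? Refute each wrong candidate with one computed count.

A: A1 gives 2 transactions, not 4
B: A1 gives 5 transactions, not 4
C: A1 gives 9 transactions, not 4
E: A1 gives 3 transactions, not 4
D: all counts match (4,4,2)

Answer: D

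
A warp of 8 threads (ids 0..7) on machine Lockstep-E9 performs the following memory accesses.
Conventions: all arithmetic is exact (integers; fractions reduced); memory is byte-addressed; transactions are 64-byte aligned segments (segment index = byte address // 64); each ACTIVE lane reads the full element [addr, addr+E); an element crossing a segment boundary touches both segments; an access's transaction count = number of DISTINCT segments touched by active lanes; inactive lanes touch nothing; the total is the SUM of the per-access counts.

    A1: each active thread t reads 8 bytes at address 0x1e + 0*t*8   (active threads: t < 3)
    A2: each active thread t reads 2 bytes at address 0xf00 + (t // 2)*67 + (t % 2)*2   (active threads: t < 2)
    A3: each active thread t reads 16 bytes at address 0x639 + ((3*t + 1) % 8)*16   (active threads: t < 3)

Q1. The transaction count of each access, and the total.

A1: 1 transaction
A2: 1 transaction
A3: 2 transactions

Answer: 1,1,2; total 4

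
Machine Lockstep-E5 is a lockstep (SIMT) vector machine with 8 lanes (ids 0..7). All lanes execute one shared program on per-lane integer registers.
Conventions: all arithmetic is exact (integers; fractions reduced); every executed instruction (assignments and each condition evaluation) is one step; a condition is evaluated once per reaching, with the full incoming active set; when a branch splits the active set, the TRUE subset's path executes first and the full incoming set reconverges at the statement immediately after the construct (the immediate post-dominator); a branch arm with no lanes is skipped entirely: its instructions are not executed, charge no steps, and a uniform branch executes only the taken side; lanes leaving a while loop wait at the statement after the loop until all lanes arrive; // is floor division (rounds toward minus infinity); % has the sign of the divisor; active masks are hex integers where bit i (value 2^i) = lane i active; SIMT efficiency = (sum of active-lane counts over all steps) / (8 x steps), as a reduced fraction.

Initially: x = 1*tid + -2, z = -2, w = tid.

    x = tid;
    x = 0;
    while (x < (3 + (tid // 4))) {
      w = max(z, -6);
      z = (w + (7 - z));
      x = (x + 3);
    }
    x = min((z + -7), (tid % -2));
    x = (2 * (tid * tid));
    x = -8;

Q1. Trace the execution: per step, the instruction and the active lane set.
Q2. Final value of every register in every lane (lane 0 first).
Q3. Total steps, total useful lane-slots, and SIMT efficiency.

step 0: x <- tid                     0xff
step 1: x <- 0                       0xff
step 2: eval (x < (3 + (tid // 4)))  0xff
step 3: w <- max(z, -6)              0xff
step 4: z <- (w + (7 - z))           0xff
step 5: x <- (x + 3)                 0xff
step 6: eval (x < (3 + (tid // 4)))  0xff
step 7: w <- max(z, -6)              0xf0
step 8: z <- (w + (7 - z))           0xf0
step 9: x <- (x + 3)                 0xf0
step 10: eval (x < (3 + (tid // 4)))  0xf0
step 11: x <- min((z + -7), (tid % -2)) 0xff
step 12: x <- (2 * (tid * tid))       0xff
step 13: x <- -8                      0xff

Answer: 14 steps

x: -8,-8,-8,-8,-8,-8,-8,-8
z: 7,7,7,7,7,7,7,7
w: -2,-2,-2,-2,7,7,7,7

steps = 14; useful = 96; efficiency = 96/112 = 6/7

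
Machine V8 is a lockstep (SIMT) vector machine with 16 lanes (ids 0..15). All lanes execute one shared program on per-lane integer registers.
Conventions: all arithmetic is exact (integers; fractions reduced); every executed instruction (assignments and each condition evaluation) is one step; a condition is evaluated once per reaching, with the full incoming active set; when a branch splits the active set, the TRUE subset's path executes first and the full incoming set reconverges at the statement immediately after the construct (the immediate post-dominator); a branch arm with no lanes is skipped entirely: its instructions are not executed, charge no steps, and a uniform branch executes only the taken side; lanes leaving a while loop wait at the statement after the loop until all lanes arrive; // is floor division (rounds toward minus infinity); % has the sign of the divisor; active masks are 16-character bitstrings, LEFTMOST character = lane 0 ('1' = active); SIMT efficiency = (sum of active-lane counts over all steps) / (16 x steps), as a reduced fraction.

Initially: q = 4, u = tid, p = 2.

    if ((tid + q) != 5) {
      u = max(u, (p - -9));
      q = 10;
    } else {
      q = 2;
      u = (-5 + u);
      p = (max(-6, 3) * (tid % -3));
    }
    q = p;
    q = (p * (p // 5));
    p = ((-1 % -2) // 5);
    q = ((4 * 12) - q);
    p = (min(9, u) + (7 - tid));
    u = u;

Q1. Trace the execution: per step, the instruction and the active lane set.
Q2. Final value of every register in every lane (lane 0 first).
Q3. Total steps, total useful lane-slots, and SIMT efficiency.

step 0: eval ((tid + q) != 5)        1111111111111111
step 1: u <- max(u, (p - -9))        1011111111111111
step 2: q <- 10                      1011111111111111
step 3: q <- 2                       0100000000000000
step 4: u <- (-5 + u)                0100000000000000
step 5: p <- (max(-6, 3) * (tid % -3)) 0100000000000000
step 6: q <- p                       1111111111111111
step 7: q <- (p * (p // 5))          1111111111111111
step 8: p <- ((-1 % -2) // 5)        1111111111111111
step 9: q <- ((4 * 12) - q)          1111111111111111
step 10: p <- (min(9, u) + (7 - tid)) 1111111111111111
step 11: u <- u                       1111111111111111

Answer: 12 steps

q: 48,36,48,48,48,48,48,48,48,48,48,48,48,48,48,48
u: 11,-4,11,11,11,11,11,11,11,11,11,11,12,13,14,15
p: 16,2,14,13,12,11,10,9,8,7,6,5,4,3,2,1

steps = 12; useful = 145; efficiency = 145/192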